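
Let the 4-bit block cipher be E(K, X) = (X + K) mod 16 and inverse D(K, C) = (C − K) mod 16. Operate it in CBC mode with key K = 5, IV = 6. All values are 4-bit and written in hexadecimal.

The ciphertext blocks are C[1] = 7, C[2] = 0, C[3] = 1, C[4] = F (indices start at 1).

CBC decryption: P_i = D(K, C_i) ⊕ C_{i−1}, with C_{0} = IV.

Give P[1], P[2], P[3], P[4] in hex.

P[1] = 4, P[2] = C, P[3] = C, P[4] = B

P[1]: D(K, 7) = 2; 2 ⊕ 6 = 4.
P[2]: D(K, 0) = B; B ⊕ 7 = C.
P[3]: D(K, 1) = C; C ⊕ 0 = C.
P[4]: D(K, F) = A; A ⊕ 1 = B.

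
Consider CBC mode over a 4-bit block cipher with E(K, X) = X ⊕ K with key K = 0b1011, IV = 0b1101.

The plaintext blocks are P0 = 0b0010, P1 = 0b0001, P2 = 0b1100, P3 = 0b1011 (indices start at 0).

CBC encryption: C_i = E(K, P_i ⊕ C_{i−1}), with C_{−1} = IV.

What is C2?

C2 = 0b1001

C0: P0 ⊕ 0b1101 = 0b1111; E(K, 0b1111) = 0b0100.
C1: P1 ⊕ 0b0100 = 0b0101; E(K, 0b0101) = 0b1110.
C2: P2 ⊕ 0b1110 = 0b0010; E(K, 0b0010) = 0b1001.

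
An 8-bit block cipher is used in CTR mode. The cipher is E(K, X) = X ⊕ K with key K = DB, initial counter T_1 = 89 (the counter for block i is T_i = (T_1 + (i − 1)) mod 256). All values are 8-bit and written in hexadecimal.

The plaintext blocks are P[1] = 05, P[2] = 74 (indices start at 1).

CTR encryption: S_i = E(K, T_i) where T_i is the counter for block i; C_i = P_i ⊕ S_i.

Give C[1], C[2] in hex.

C[1] = 57, C[2] = 25

C[1]: T = 89, S = E(K, T) = 52; 05 ⊕ 52 = 57.
C[2]: T = 8A, S = E(K, T) = 51; 74 ⊕ 51 = 25.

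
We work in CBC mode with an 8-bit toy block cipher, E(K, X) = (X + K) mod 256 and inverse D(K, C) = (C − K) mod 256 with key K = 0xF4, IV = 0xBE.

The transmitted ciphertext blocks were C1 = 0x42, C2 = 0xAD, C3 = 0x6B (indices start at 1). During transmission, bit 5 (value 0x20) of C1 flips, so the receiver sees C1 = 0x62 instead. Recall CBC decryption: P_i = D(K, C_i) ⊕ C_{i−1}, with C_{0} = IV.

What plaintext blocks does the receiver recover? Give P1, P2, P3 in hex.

Only C1 changed, to 0x62. In CBC, a change in C_i garbles P_i and flips the same bit in P_{i+1}. Decrypting the received ciphertext:
P1: D(K, 0x62) = 0x6E; 0x6E ⊕ 0xBE = 0xD0.
P2: D(K, 0xAD) = 0xB9; 0xB9 ⊕ 0x62 = 0xDB.
P3: D(K, 0x6B) = 0x77; 0x77 ⊕ 0xAD = 0xDA.
Blocks that differ from the original plaintext: P1, P2.

P1 = 0xD0, P2 = 0xDB, P3 = 0xDA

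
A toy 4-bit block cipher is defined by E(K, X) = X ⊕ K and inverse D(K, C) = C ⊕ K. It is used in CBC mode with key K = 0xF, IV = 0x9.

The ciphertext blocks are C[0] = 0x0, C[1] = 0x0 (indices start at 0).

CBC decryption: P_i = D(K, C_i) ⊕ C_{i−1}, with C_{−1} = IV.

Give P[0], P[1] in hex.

P[0]: D(K, 0x0) = 0xF; 0xF ⊕ 0x9 = 0x6.
P[1]: D(K, 0x0) = 0xF; 0xF ⊕ 0x0 = 0xF.

P[0] = 0x6, P[1] = 0xF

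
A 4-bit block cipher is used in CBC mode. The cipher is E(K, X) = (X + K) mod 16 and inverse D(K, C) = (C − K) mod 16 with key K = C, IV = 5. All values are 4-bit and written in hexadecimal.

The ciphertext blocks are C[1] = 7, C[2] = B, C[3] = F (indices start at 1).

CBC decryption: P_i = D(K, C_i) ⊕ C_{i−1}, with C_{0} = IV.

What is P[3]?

P[3]: D(K, F) = 3; 3 ⊕ B = 8.

P[3] = 8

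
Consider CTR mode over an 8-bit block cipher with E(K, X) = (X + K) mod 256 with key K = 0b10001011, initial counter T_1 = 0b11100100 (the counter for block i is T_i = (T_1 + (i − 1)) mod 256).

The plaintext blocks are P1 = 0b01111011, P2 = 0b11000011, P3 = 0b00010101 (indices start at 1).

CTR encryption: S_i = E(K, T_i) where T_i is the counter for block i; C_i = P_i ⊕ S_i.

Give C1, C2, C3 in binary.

C1: T = 0b11100100, S = E(K, T) = 0b01101111; 0b01111011 ⊕ 0b01101111 = 0b00010100.
C2: T = 0b11100101, S = E(K, T) = 0b01110000; 0b11000011 ⊕ 0b01110000 = 0b10110011.
C3: T = 0b11100110, S = E(K, T) = 0b01110001; 0b00010101 ⊕ 0b01110001 = 0b01100100.

C1 = 0b00010100, C2 = 0b10110011, C3 = 0b01100100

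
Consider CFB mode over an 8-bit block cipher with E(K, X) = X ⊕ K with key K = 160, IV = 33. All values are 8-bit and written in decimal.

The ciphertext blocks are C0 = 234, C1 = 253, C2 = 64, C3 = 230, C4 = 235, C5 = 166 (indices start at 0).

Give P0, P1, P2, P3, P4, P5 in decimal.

CFB decryption: P_i = C_i ⊕ E(K, C_{i−1}), with C_{−1} = IV.
P0: E(K, 33) = 129; 234 ⊕ 129 = 107.
P1: E(K, 234) = 74; 253 ⊕ 74 = 183.
P2: E(K, 253) = 93; 64 ⊕ 93 = 29.
P3: E(K, 64) = 224; 230 ⊕ 224 = 6.
P4: E(K, 230) = 70; 235 ⊕ 70 = 173.
P5: E(K, 235) = 75; 166 ⊕ 75 = 237.

P0 = 107, P1 = 183, P2 = 29, P3 = 6, P4 = 173, P5 = 237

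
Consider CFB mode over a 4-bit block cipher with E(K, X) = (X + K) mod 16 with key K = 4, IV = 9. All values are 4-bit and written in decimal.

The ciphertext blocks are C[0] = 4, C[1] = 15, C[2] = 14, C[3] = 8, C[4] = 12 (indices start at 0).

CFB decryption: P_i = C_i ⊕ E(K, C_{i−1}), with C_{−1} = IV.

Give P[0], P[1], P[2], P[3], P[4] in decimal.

P[0]: E(K, 9) = 13; 4 ⊕ 13 = 9.
P[1]: E(K, 4) = 8; 15 ⊕ 8 = 7.
P[2]: E(K, 15) = 3; 14 ⊕ 3 = 13.
P[3]: E(K, 14) = 2; 8 ⊕ 2 = 10.
P[4]: E(K, 8) = 12; 12 ⊕ 12 = 0.

P[0] = 9, P[1] = 7, P[2] = 13, P[3] = 10, P[4] = 0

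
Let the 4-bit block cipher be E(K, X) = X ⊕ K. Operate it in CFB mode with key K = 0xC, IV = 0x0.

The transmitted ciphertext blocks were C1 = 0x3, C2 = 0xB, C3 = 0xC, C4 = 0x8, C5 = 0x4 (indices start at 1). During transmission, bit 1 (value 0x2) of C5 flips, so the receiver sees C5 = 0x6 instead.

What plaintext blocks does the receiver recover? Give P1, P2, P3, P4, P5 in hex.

P1 = 0xF, P2 = 0x4, P3 = 0xB, P4 = 0x8, P5 = 0x2

CFB decryption: P_i = C_i ⊕ E(K, C_{i−1}), with C_{0} = IV.
Only C5 changed, to 0x6. In CFB, a change in C_i flips the same bit in P_i and garbles P_{i+1}. Decrypting the received ciphertext:
P1: E(K, 0x0) = 0xC; 0x3 ⊕ 0xC = 0xF.
P2: E(K, 0x3) = 0xF; 0xB ⊕ 0xF = 0x4.
P3: E(K, 0xB) = 0x7; 0xC ⊕ 0x7 = 0xB.
P4: E(K, 0xC) = 0x0; 0x8 ⊕ 0x0 = 0x8.
P5: E(K, 0x8) = 0x4; 0x6 ⊕ 0x4 = 0x2.
Blocks that differ from the original plaintext: P5.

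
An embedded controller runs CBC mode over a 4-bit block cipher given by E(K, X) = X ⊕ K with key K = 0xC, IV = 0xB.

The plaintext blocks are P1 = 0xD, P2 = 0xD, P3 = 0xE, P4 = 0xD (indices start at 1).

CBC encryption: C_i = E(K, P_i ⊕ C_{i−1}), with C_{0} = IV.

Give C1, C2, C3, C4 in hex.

C1: P1 ⊕ 0xB = 0x6; E(K, 0x6) = 0xA.
C2: P2 ⊕ 0xA = 0x7; E(K, 0x7) = 0xB.
C3: P3 ⊕ 0xB = 0x5; E(K, 0x5) = 0x9.
C4: P4 ⊕ 0x9 = 0x4; E(K, 0x4) = 0x8.

C1 = 0xA, C2 = 0xB, C3 = 0x9, C4 = 0x8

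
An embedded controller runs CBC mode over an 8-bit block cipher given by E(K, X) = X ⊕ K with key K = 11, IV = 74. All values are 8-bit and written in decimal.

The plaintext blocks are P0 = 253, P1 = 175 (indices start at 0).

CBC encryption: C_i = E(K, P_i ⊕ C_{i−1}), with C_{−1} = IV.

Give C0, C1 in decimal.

C0 = 188, C1 = 24

C0: P0 ⊕ 74 = 183; E(K, 183) = 188.
C1: P1 ⊕ 188 = 19; E(K, 19) = 24.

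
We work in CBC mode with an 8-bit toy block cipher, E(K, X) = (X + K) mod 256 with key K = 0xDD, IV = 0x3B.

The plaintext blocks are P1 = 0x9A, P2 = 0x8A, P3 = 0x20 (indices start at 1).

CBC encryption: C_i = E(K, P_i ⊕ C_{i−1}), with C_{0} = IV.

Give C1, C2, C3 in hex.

C1: P1 ⊕ 0x3B = 0xA1; E(K, 0xA1) = 0x7E.
C2: P2 ⊕ 0x7E = 0xF4; E(K, 0xF4) = 0xD1.
C3: P3 ⊕ 0xD1 = 0xF1; E(K, 0xF1) = 0xCE.

C1 = 0x7E, C2 = 0xD1, C3 = 0xCE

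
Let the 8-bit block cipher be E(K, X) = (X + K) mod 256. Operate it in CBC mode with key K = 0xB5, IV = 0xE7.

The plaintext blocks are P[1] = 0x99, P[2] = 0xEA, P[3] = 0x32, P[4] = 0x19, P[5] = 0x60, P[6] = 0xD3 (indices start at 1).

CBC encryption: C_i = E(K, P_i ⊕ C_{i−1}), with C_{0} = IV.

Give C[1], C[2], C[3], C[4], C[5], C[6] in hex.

C[1] = 0x33, C[2] = 0x8E, C[3] = 0x71, C[4] = 0x1D, C[5] = 0x32, C[6] = 0x96

C[1]: P[1] ⊕ 0xE7 = 0x7E; E(K, 0x7E) = 0x33.
C[2]: P[2] ⊕ 0x33 = 0xD9; E(K, 0xD9) = 0x8E.
C[3]: P[3] ⊕ 0x8E = 0xBC; E(K, 0xBC) = 0x71.
C[4]: P[4] ⊕ 0x71 = 0x68; E(K, 0x68) = 0x1D.
C[5]: P[5] ⊕ 0x1D = 0x7D; E(K, 0x7D) = 0x32.
C[6]: P[6] ⊕ 0x32 = 0xE1; E(K, 0xE1) = 0x96.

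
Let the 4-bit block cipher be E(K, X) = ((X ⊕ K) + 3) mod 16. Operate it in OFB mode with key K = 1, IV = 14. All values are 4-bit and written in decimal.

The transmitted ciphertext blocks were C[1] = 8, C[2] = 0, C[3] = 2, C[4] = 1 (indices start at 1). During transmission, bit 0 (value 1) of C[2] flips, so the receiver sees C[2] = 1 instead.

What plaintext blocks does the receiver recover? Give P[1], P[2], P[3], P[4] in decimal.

P[1] = 10, P[2] = 7, P[3] = 8, P[4] = 15

OFB decryption: S_i = E(K, S_{i−1}) with S_{0} = IV; P_i = C_i ⊕ S_i.
Only C[2] changed, to 1. In OFB, a change in C_i flips the same bit in P_i only; the keystream is unaffected. Decrypting the received ciphertext:
P[1]: S = E(K, 14) = 2; 8 ⊕ 2 = 10.
P[2]: S = E(K, 2) = 6; 1 ⊕ 6 = 7.
P[3]: S = E(K, 6) = 10; 2 ⊕ 10 = 8.
P[4]: S = E(K, 10) = 14; 1 ⊕ 14 = 15.
Blocks that differ from the original plaintext: P[2].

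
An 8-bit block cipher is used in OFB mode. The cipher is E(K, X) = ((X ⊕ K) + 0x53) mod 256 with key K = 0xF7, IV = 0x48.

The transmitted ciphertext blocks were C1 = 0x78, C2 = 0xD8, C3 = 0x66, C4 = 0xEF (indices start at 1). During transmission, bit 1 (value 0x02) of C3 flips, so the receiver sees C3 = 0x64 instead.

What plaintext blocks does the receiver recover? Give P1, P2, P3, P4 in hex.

OFB decryption: S_i = E(K, S_{i−1}) with S_{0} = IV; P_i = C_i ⊕ S_i.
Only C3 changed, to 0x64. In OFB, a change in C_i flips the same bit in P_i only; the keystream is unaffected. Decrypting the received ciphertext:
P1: S = E(K, 0x48) = 0x12; 0x78 ⊕ 0x12 = 0x6A.
P2: S = E(K, 0x12) = 0x38; 0xD8 ⊕ 0x38 = 0xE0.
P3: S = E(K, 0x38) = 0x22; 0x64 ⊕ 0x22 = 0x46.
P4: S = E(K, 0x22) = 0x28; 0xEF ⊕ 0x28 = 0xC7.
Blocks that differ from the original plaintext: P3.

P1 = 0x6A, P2 = 0xE0, P3 = 0x46, P4 = 0xC7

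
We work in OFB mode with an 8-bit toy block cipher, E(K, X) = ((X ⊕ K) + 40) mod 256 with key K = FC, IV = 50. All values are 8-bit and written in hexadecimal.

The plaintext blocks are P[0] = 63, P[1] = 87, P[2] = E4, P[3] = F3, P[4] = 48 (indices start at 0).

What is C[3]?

C[3] = A3

OFB encryption: S_i = E(K, S_{i−1}) with S_{−1} = IV; C_i = P_i ⊕ S_i.
C[0]: S = E(K, 50) = EC; 63 ⊕ EC = 8F.
C[1]: S = E(K, EC) = 50; 87 ⊕ 50 = D7.
C[2]: S = E(K, 50) = EC; E4 ⊕ EC = 08.
C[3]: S = E(K, EC) = 50; F3 ⊕ 50 = A3.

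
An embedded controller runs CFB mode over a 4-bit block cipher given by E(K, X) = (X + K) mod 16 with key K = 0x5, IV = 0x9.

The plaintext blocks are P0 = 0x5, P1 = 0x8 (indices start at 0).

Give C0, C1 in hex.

CFB encryption: C_i = P_i ⊕ E(K, C_{i−1}), with C_{−1} = IV.
C0: E(K, 0x9) = 0xE; 0x5 ⊕ 0xE = 0xB.
C1: E(K, 0xB) = 0x0; 0x8 ⊕ 0x0 = 0x8.

C0 = 0xB, C1 = 0x8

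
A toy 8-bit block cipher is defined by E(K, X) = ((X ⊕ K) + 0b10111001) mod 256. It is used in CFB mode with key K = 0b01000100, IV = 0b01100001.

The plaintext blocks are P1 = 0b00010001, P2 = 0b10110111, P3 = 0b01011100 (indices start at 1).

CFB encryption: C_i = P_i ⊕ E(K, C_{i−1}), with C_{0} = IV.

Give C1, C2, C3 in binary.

C1 = 0b11001111, C2 = 0b11110011, C3 = 0b00101100

C1: E(K, 0b01100001) = 0b11011110; 0b00010001 ⊕ 0b11011110 = 0b11001111.
C2: E(K, 0b11001111) = 0b01000100; 0b10110111 ⊕ 0b01000100 = 0b11110011.
C3: E(K, 0b11110011) = 0b01110000; 0b01011100 ⊕ 0b01110000 = 0b00101100.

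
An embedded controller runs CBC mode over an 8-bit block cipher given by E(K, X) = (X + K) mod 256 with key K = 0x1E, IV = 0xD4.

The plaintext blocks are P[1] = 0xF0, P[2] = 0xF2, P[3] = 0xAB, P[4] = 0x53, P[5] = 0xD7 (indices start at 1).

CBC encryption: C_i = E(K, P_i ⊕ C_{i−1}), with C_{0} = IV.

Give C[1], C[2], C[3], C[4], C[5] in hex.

C[1] = 0x42, C[2] = 0xCE, C[3] = 0x83, C[4] = 0xEE, C[5] = 0x57

C[1]: P[1] ⊕ 0xD4 = 0x24; E(K, 0x24) = 0x42.
C[2]: P[2] ⊕ 0x42 = 0xB0; E(K, 0xB0) = 0xCE.
C[3]: P[3] ⊕ 0xCE = 0x65; E(K, 0x65) = 0x83.
C[4]: P[4] ⊕ 0x83 = 0xD0; E(K, 0xD0) = 0xEE.
C[5]: P[5] ⊕ 0xEE = 0x39; E(K, 0x39) = 0x57.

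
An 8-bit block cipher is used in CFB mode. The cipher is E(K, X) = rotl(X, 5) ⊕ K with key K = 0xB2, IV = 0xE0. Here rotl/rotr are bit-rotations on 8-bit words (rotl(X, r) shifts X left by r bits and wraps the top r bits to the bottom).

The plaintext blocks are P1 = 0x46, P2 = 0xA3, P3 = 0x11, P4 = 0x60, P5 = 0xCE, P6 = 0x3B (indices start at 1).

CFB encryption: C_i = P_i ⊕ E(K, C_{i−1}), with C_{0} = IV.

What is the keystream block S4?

C1: E(K, 0xE0) = 0xAE; 0x46 ⊕ 0xAE = 0xE8.
C2: E(K, 0xE8) = 0xAF; 0xA3 ⊕ 0xAF = 0x0C.
C3: E(K, 0x0C) = 0x33; 0x11 ⊕ 0x33 = 0x22.
C4: E(K, 0x22) = 0xF6; 0x60 ⊕ 0xF6 = 0x96.
So S4 = 0xF6.

0xF6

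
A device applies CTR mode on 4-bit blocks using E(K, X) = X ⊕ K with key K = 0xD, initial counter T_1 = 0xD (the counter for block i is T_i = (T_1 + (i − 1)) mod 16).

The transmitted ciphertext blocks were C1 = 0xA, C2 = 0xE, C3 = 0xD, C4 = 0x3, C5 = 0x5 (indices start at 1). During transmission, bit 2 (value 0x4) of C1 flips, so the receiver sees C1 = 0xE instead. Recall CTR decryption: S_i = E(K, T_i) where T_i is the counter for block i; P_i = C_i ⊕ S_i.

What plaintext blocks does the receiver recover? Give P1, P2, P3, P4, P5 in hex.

Only C1 changed, to 0xE. In CTR, a change in C_i flips the same bit in P_i only; the keystream is unaffected. Decrypting the received ciphertext:
P1: T = 0xD, S = E(K, T) = 0x0; 0xE ⊕ 0x0 = 0xE.
P2: T = 0xE, S = E(K, T) = 0x3; 0xE ⊕ 0x3 = 0xD.
P3: T = 0xF, S = E(K, T) = 0x2; 0xD ⊕ 0x2 = 0xF.
P4: T = 0x0, S = E(K, T) = 0xD; 0x3 ⊕ 0xD = 0xE.
P5: T = 0x1, S = E(K, T) = 0xC; 0x5 ⊕ 0xC = 0x9.
Blocks that differ from the original plaintext: P1.

P1 = 0xE, P2 = 0xD, P3 = 0xF, P4 = 0xE, P5 = 0x9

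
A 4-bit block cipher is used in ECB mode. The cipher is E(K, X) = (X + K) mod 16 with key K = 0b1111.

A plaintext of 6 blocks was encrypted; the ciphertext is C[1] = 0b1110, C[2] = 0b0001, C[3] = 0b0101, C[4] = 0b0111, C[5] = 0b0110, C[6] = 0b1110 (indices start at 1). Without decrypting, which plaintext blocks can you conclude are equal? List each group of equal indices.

ECB encrypts each block independently with the same key, so equal ciphertext blocks imply equal plaintext blocks.
C[1] = C[6] = 0b1110, so P[1] = P[6].

P[1] = P[6]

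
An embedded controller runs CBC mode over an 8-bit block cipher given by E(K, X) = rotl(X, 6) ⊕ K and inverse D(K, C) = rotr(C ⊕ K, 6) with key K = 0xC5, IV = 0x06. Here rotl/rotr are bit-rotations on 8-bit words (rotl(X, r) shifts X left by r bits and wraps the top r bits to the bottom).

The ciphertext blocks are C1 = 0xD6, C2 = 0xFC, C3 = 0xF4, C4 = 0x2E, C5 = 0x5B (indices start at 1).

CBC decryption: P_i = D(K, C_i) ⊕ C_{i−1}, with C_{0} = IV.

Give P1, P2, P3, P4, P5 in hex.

P1 = 0x4A, P2 = 0x32, P3 = 0x38, P4 = 0x5B, P5 = 0x54

P1: D(K, 0xD6) = 0x4C; 0x4C ⊕ 0x06 = 0x4A.
P2: D(K, 0xFC) = 0xE4; 0xE4 ⊕ 0xD6 = 0x32.
P3: D(K, 0xF4) = 0xC4; 0xC4 ⊕ 0xFC = 0x38.
P4: D(K, 0x2E) = 0xAF; 0xAF ⊕ 0xF4 = 0x5B.
P5: D(K, 0x5B) = 0x7A; 0x7A ⊕ 0x2E = 0x54.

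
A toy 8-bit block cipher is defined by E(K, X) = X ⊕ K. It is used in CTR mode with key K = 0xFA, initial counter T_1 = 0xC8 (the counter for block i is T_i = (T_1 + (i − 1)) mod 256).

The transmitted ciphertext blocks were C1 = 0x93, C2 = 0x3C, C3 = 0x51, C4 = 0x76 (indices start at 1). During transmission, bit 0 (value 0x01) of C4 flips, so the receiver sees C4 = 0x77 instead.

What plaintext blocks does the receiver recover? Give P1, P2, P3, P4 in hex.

CTR decryption: S_i = E(K, T_i) where T_i is the counter for block i; P_i = C_i ⊕ S_i.
Only C4 changed, to 0x77. In CTR, a change in C_i flips the same bit in P_i only; the keystream is unaffected. Decrypting the received ciphertext:
P1: T = 0xC8, S = E(K, T) = 0x32; 0x93 ⊕ 0x32 = 0xA1.
P2: T = 0xC9, S = E(K, T) = 0x33; 0x3C ⊕ 0x33 = 0x0F.
P3: T = 0xCA, S = E(K, T) = 0x30; 0x51 ⊕ 0x30 = 0x61.
P4: T = 0xCB, S = E(K, T) = 0x31; 0x77 ⊕ 0x31 = 0x46.
Blocks that differ from the original plaintext: P4.

P1 = 0xA1, P2 = 0x0F, P3 = 0x61, P4 = 0x46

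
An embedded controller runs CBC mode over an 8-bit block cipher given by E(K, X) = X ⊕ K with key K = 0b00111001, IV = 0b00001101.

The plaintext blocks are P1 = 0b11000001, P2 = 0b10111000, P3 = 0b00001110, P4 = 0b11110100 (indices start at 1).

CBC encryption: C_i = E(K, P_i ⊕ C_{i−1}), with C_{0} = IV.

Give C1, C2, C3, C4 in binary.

C1 = 0b11110101, C2 = 0b01110100, C3 = 0b01000011, C4 = 0b10001110

C1: P1 ⊕ 0b00001101 = 0b11001100; E(K, 0b11001100) = 0b11110101.
C2: P2 ⊕ 0b11110101 = 0b01001101; E(K, 0b01001101) = 0b01110100.
C3: P3 ⊕ 0b01110100 = 0b01111010; E(K, 0b01111010) = 0b01000011.
C4: P4 ⊕ 0b01000011 = 0b10110111; E(K, 0b10110111) = 0b10001110.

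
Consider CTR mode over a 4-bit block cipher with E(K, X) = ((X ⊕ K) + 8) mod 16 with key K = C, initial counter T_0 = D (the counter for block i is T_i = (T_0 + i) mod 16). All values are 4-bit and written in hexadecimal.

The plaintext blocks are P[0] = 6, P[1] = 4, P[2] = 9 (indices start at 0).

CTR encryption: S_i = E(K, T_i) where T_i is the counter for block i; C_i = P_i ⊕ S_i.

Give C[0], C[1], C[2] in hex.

C[0] = F, C[1] = E, C[2] = 2

C[0]: T = D, S = E(K, T) = 9; 6 ⊕ 9 = F.
C[1]: T = E, S = E(K, T) = A; 4 ⊕ A = E.
C[2]: T = F, S = E(K, T) = B; 9 ⊕ B = 2.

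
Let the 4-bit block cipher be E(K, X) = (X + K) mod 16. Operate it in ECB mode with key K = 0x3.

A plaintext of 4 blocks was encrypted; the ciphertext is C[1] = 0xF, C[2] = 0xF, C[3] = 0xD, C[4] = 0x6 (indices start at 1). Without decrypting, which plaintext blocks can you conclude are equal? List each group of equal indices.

P[1] = P[2]

ECB encrypts each block independently with the same key, so equal ciphertext blocks imply equal plaintext blocks.
C[1] = C[2] = 0xF, so P[1] = P[2].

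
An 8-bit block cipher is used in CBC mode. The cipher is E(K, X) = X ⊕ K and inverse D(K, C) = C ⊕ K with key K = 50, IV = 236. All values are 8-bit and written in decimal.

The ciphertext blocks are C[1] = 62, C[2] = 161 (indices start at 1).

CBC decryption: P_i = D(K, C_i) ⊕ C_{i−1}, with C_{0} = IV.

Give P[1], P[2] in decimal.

P[1] = 224, P[2] = 173

P[1]: D(K, 62) = 12; 12 ⊕ 236 = 224.
P[2]: D(K, 161) = 147; 147 ⊕ 62 = 173.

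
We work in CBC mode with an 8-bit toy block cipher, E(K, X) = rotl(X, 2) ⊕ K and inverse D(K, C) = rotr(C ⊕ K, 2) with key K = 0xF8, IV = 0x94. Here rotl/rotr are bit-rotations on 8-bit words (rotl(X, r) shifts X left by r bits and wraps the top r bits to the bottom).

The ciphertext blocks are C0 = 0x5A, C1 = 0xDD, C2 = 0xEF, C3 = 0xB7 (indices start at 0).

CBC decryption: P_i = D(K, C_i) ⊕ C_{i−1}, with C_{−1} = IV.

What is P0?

P0: D(K, 0x5A) = 0xA8; 0xA8 ⊕ 0x94 = 0x3C.

P0 = 0x3C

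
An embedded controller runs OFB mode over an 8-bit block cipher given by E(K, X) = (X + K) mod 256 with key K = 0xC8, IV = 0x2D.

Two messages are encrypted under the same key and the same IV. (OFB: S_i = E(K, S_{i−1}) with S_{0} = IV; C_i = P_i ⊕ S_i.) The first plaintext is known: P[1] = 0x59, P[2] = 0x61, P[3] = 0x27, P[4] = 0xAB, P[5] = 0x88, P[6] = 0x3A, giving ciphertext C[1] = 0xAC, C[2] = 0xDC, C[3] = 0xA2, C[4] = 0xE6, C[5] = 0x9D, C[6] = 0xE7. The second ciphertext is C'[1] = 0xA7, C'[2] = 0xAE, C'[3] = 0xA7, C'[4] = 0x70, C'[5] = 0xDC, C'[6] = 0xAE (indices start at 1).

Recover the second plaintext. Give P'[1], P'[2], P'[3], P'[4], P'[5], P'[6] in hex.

In OFB with a reused IV, both messages share the same keystream S_i, so C_i ⊕ C'_i = P_i ⊕ P'_i and thus P'_i = P_i ⊕ C_i ⊕ C'_i.
P'[1]: 0x59 ⊕ 0xAC ⊕ 0xA7 = 0x52.
P'[2]: 0x61 ⊕ 0xDC ⊕ 0xAE = 0x13.
P'[3]: 0x27 ⊕ 0xA2 ⊕ 0xA7 = 0x22.
P'[4]: 0xAB ⊕ 0xE6 ⊕ 0x70 = 0x3D.
P'[5]: 0x88 ⊕ 0x9D ⊕ 0xDC = 0xC9.
P'[6]: 0x3A ⊕ 0xE7 ⊕ 0xAE = 0x73.

P'[1] = 0x52, P'[2] = 0x13, P'[3] = 0x22, P'[4] = 0x3D, P'[5] = 0xC9, P'[6] = 0x73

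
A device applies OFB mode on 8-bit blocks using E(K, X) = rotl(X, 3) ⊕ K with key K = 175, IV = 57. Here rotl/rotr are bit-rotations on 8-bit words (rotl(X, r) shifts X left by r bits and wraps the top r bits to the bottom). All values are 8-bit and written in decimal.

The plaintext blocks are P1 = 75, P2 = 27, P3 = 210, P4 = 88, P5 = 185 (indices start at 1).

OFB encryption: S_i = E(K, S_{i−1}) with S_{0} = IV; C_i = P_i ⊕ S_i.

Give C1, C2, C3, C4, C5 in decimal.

C1: S = E(K, 57) = 102; 75 ⊕ 102 = 45.
C2: S = E(K, 102) = 156; 27 ⊕ 156 = 135.
C3: S = E(K, 156) = 75; 210 ⊕ 75 = 153.
C4: S = E(K, 75) = 245; 88 ⊕ 245 = 173.
C5: S = E(K, 245) = 0; 185 ⊕ 0 = 185.

C1 = 45, C2 = 135, C3 = 153, C4 = 173, C5 = 185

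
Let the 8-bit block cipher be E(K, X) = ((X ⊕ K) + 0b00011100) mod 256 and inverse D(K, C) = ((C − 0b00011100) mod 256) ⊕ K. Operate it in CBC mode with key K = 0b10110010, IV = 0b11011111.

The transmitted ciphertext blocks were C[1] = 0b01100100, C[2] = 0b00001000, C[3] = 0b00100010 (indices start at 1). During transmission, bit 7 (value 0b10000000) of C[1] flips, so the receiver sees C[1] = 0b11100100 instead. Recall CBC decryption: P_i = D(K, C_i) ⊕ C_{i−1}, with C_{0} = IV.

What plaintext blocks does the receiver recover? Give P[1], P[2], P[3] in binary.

P[1] = 0b10100101, P[2] = 0b10111010, P[3] = 0b10111100

Only C[1] changed, to 0b11100100. In CBC, a change in C_i garbles P_i and flips the same bit in P_{i+1}. Decrypting the received ciphertext:
P[1]: D(K, 0b11100100) = 0b01111010; 0b01111010 ⊕ 0b11011111 = 0b10100101.
P[2]: D(K, 0b00001000) = 0b01011110; 0b01011110 ⊕ 0b11100100 = 0b10111010.
P[3]: D(K, 0b00100010) = 0b10110100; 0b10110100 ⊕ 0b00001000 = 0b10111100.
Blocks that differ from the original plaintext: P[1], P[2].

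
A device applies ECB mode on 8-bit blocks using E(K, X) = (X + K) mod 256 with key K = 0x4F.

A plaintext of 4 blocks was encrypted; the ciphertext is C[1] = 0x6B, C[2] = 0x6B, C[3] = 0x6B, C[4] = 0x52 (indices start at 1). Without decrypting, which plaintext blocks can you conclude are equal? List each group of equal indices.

P[1] = P[2] = P[3]

ECB encrypts each block independently with the same key, so equal ciphertext blocks imply equal plaintext blocks.
C[1] = C[2] = C[3] = 0x6B, so P[1] = P[2] = P[3].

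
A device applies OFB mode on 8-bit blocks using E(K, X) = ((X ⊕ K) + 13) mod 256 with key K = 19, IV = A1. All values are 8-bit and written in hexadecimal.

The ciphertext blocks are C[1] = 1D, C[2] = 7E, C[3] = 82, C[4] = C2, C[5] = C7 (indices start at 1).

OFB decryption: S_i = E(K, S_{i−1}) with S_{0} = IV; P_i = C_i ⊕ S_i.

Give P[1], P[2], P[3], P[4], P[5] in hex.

P[1] = D6, P[2] = 9B, P[3] = 8D, P[4] = EB, P[5] = 84

P[1]: S = E(K, A1) = CB; 1D ⊕ CB = D6.
P[2]: S = E(K, CB) = E5; 7E ⊕ E5 = 9B.
P[3]: S = E(K, E5) = 0F; 82 ⊕ 0F = 8D.
P[4]: S = E(K, 0F) = 29; C2 ⊕ 29 = EB.
P[5]: S = E(K, 29) = 43; C7 ⊕ 43 = 84.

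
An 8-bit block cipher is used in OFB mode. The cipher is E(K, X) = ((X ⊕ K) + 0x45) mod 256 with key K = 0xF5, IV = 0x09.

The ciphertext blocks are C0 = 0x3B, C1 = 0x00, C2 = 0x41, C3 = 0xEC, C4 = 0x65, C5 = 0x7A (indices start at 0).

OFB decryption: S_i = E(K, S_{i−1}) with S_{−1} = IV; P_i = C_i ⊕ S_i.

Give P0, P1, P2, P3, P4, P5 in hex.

P0: S = E(K, 0x09) = 0x41; 0x3B ⊕ 0x41 = 0x7A.
P1: S = E(K, 0x41) = 0xF9; 0x00 ⊕ 0xF9 = 0xF9.
P2: S = E(K, 0xF9) = 0x51; 0x41 ⊕ 0x51 = 0x10.
P3: S = E(K, 0x51) = 0xE9; 0xEC ⊕ 0xE9 = 0x05.
P4: S = E(K, 0xE9) = 0x61; 0x65 ⊕ 0x61 = 0x04.
P5: S = E(K, 0x61) = 0xD9; 0x7A ⊕ 0xD9 = 0xA3.

P0 = 0x7A, P1 = 0xF9, P2 = 0x10, P3 = 0x05, P4 = 0x04, P5 = 0xA3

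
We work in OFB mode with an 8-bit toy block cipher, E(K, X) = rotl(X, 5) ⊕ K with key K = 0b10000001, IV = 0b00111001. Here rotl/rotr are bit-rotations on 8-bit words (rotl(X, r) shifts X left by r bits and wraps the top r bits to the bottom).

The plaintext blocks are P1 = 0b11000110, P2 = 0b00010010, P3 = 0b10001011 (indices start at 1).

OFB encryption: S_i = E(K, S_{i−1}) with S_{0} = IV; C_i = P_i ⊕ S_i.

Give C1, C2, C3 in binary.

C1: S = E(K, 0b00111001) = 0b10100110; 0b11000110 ⊕ 0b10100110 = 0b01100000.
C2: S = E(K, 0b10100110) = 0b01010101; 0b00010010 ⊕ 0b01010101 = 0b01000111.
C3: S = E(K, 0b01010101) = 0b00101011; 0b10001011 ⊕ 0b00101011 = 0b10100000.

C1 = 0b01100000, C2 = 0b01000111, C3 = 0b10100000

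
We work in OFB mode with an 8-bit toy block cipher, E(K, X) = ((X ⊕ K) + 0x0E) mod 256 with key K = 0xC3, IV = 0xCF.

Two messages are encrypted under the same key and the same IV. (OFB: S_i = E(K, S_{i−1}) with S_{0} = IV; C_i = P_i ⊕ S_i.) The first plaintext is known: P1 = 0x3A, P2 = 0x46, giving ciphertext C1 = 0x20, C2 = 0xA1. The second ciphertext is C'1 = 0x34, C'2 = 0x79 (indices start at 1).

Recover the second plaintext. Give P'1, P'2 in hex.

In OFB with a reused IV, both messages share the same keystream S_i, so C_i ⊕ C'_i = P_i ⊕ P'_i and thus P'_i = P_i ⊕ C_i ⊕ C'_i.
P'1: 0x3A ⊕ 0x20 ⊕ 0x34 = 0x2E.
P'2: 0x46 ⊕ 0xA1 ⊕ 0x79 = 0x9E.

P'1 = 0x2E, P'2 = 0x9E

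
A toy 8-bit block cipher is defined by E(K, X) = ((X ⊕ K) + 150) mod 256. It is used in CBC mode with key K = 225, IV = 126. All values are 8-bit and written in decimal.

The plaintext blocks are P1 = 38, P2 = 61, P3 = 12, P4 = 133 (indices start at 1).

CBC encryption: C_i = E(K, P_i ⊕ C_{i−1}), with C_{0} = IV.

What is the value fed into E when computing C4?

C1: P1 ⊕ 126 = 88; E(K, 88) = 79.
C2: P2 ⊕ 79 = 114; E(K, 114) = 41.
C3: P3 ⊕ 41 = 37; E(K, 37) = 90.
C4: P4 ⊕ 90 = 223; E(K, 223) = 212.
So the input to E for block 4 is 223.

223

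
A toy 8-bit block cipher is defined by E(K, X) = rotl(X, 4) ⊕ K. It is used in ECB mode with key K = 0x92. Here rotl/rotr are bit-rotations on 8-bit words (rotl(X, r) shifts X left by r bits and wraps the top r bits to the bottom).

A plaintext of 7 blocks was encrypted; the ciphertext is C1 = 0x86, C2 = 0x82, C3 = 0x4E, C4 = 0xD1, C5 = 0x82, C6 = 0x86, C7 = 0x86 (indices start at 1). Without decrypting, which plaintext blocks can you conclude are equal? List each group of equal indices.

ECB encrypts each block independently with the same key, so equal ciphertext blocks imply equal plaintext blocks.
C1 = C6 = C7 = 0x86, so P1 = P6 = P7.
C2 = C5 = 0x82, so P2 = P5.

P1 = P6 = P7; P2 = P5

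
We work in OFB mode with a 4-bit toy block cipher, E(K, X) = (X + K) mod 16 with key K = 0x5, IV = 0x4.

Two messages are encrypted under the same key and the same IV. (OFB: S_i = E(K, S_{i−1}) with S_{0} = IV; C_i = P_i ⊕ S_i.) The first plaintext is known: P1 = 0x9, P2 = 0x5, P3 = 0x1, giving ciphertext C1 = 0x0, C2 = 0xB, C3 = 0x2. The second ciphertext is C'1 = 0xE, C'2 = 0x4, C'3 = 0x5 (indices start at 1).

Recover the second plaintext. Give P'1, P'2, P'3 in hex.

P'1 = 0x7, P'2 = 0xA, P'3 = 0x6

In OFB with a reused IV, both messages share the same keystream S_i, so C_i ⊕ C'_i = P_i ⊕ P'_i and thus P'_i = P_i ⊕ C_i ⊕ C'_i.
P'1: 0x9 ⊕ 0x0 ⊕ 0xE = 0x7.
P'2: 0x5 ⊕ 0xB ⊕ 0x4 = 0xA.
P'3: 0x1 ⊕ 0x2 ⊕ 0x5 = 0x6.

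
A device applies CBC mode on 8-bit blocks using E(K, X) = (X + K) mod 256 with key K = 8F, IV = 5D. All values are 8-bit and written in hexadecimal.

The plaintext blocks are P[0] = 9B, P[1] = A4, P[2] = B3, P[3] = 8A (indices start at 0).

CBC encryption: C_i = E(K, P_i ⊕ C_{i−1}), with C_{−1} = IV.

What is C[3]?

C[0]: P[0] ⊕ 5D = C6; E(K, C6) = 55.
C[1]: P[1] ⊕ 55 = F1; E(K, F1) = 80.
C[2]: P[2] ⊕ 80 = 33; E(K, 33) = C2.
C[3]: P[3] ⊕ C2 = 48; E(K, 48) = D7.

C[3] = D7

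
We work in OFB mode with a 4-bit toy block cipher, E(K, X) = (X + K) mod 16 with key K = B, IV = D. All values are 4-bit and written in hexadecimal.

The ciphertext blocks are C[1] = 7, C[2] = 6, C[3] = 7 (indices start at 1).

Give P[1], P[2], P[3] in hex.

OFB decryption: S_i = E(K, S_{i−1}) with S_{0} = IV; P_i = C_i ⊕ S_i.
P[1]: S = E(K, D) = 8; 7 ⊕ 8 = F.
P[2]: S = E(K, 8) = 3; 6 ⊕ 3 = 5.
P[3]: S = E(K, 3) = E; 7 ⊕ E = 9.

P[1] = F, P[2] = 5, P[3] = 9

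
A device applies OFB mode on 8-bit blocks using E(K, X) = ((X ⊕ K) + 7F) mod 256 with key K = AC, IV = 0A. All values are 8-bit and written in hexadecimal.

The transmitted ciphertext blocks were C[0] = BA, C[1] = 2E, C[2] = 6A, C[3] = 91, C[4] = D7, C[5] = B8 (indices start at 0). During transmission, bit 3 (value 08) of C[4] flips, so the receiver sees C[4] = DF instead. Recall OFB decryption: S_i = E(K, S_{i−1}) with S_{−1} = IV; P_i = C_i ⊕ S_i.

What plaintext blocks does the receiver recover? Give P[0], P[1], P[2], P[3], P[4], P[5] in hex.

P[0] = 9F, P[1] = 26, P[2] = 49, P[3] = 9F, P[4] = FE, P[5] = B4

Only C[4] changed, to DF. In OFB, a change in C_i flips the same bit in P_i only; the keystream is unaffected. Decrypting the received ciphertext:
P[0]: S = E(K, 0A) = 25; BA ⊕ 25 = 9F.
P[1]: S = E(K, 25) = 08; 2E ⊕ 08 = 26.
P[2]: S = E(K, 08) = 23; 6A ⊕ 23 = 49.
P[3]: S = E(K, 23) = 0E; 91 ⊕ 0E = 9F.
P[4]: S = E(K, 0E) = 21; DF ⊕ 21 = FE.
P[5]: S = E(K, 21) = 0C; B8 ⊕ 0C = B4.
Blocks that differ from the original plaintext: P[4].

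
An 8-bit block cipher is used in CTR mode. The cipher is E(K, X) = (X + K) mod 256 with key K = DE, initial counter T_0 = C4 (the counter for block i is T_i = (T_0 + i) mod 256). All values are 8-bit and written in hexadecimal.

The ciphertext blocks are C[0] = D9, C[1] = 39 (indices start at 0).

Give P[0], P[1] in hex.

P[0] = 7B, P[1] = 9A

CTR decryption: S_i = E(K, T_i) where T_i is the counter for block i; P_i = C_i ⊕ S_i.
P[0]: T = C4, S = E(K, T) = A2; D9 ⊕ A2 = 7B.
P[1]: T = C5, S = E(K, T) = A3; 39 ⊕ A3 = 9A.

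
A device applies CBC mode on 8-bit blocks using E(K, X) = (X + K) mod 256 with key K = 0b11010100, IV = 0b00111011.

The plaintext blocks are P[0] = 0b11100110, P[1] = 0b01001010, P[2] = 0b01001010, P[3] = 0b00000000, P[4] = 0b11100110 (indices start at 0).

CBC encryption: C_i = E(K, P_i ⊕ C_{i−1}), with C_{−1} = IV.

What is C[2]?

C[0]: P[0] ⊕ 0b00111011 = 0b11011101; E(K, 0b11011101) = 0b10110001.
C[1]: P[1] ⊕ 0b10110001 = 0b11111011; E(K, 0b11111011) = 0b11001111.
C[2]: P[2] ⊕ 0b11001111 = 0b10000101; E(K, 0b10000101) = 0b01011001.

C[2] = 0b01011001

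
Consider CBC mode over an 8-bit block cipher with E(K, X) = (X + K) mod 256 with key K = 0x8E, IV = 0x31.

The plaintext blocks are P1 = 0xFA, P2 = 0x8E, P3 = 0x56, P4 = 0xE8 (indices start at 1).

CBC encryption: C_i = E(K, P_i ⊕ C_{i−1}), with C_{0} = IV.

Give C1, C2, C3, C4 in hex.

C1 = 0x59, C2 = 0x65, C3 = 0xC1, C4 = 0xB7

C1: P1 ⊕ 0x31 = 0xCB; E(K, 0xCB) = 0x59.
C2: P2 ⊕ 0x59 = 0xD7; E(K, 0xD7) = 0x65.
C3: P3 ⊕ 0x65 = 0x33; E(K, 0x33) = 0xC1.
C4: P4 ⊕ 0xC1 = 0x29; E(K, 0x29) = 0xB7.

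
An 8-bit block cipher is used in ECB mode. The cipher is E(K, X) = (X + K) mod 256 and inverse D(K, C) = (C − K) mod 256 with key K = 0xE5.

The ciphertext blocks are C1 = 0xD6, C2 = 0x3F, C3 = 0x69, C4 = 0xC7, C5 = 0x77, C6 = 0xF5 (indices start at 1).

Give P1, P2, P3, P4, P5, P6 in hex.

ECB decryption: P_i = D(K, C_i).
P1: D(K, 0xD6) = 0xF1.
P2: D(K, 0x3F) = 0x5A.
P3: D(K, 0x69) = 0x84.
P4: D(K, 0xC7) = 0xE2.
P5: D(K, 0x77) = 0x92.
P6: D(K, 0xF5) = 0x10.

P1 = 0xF1, P2 = 0x5A, P3 = 0x84, P4 = 0xE2, P5 = 0x92, P6 = 0x10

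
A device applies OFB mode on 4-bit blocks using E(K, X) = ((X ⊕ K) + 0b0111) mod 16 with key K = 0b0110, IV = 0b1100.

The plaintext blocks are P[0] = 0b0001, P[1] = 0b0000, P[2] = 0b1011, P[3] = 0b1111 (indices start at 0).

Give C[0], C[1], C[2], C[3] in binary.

OFB encryption: S_i = E(K, S_{i−1}) with S_{−1} = IV; C_i = P_i ⊕ S_i.
C[0]: S = E(K, 0b1100) = 0b0001; 0b0001 ⊕ 0b0001 = 0b0000.
C[1]: S = E(K, 0b0001) = 0b1110; 0b0000 ⊕ 0b1110 = 0b1110.
C[2]: S = E(K, 0b1110) = 0b1111; 0b1011 ⊕ 0b1111 = 0b0100.
C[3]: S = E(K, 0b1111) = 0b0000; 0b1111 ⊕ 0b0000 = 0b1111.

C[0] = 0b0000, C[1] = 0b1110, C[2] = 0b0100, C[3] = 0b1111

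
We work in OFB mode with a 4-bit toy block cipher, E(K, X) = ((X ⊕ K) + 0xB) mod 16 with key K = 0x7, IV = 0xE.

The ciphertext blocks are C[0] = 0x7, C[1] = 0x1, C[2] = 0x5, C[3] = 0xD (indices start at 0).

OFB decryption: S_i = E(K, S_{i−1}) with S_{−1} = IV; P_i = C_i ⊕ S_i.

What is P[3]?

P[3] = 0x3

P[0]: S = E(K, 0xE) = 0x4; 0x7 ⊕ 0x4 = 0x3.
P[1]: S = E(K, 0x4) = 0xE; 0x1 ⊕ 0xE = 0xF.
P[2]: S = E(K, 0xE) = 0x4; 0x5 ⊕ 0x4 = 0x1.
P[3]: S = E(K, 0x4) = 0xE; 0xD ⊕ 0xE = 0x3.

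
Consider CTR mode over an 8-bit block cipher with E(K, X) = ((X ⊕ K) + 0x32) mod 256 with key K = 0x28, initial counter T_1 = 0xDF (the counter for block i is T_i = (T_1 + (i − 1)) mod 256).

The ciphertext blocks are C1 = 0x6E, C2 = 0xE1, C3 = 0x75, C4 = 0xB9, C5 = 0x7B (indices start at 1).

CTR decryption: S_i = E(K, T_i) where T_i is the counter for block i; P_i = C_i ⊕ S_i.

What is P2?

P2 = 0x1B

P2: T = 0xE0, S = E(K, T) = 0xFA; 0xE1 ⊕ 0xFA = 0x1B.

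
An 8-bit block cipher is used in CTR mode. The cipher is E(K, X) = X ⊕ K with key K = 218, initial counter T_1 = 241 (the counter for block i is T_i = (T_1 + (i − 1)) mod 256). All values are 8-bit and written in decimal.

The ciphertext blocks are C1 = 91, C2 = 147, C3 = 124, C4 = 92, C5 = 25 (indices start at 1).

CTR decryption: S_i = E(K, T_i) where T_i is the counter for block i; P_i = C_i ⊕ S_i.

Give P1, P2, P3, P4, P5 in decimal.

P1 = 112, P2 = 187, P3 = 85, P4 = 114, P5 = 54

P1: T = 241, S = E(K, T) = 43; 91 ⊕ 43 = 112.
P2: T = 242, S = E(K, T) = 40; 147 ⊕ 40 = 187.
P3: T = 243, S = E(K, T) = 41; 124 ⊕ 41 = 85.
P4: T = 244, S = E(K, T) = 46; 92 ⊕ 46 = 114.
P5: T = 245, S = E(K, T) = 47; 25 ⊕ 47 = 54.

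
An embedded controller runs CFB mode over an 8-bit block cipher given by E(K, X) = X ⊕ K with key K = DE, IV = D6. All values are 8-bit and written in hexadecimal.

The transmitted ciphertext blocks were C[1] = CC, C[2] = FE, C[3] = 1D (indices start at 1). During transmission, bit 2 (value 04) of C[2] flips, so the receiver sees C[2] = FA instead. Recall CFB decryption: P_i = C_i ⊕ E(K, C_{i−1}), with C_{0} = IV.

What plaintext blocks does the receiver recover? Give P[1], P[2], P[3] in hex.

P[1] = C4, P[2] = E8, P[3] = 39

Only C[2] changed, to FA. In CFB, a change in C_i flips the same bit in P_i and garbles P_{i+1}. Decrypting the received ciphertext:
P[1]: E(K, D6) = 08; CC ⊕ 08 = C4.
P[2]: E(K, CC) = 12; FA ⊕ 12 = E8.
P[3]: E(K, FA) = 24; 1D ⊕ 24 = 39.
Blocks that differ from the original plaintext: P[2], P[3].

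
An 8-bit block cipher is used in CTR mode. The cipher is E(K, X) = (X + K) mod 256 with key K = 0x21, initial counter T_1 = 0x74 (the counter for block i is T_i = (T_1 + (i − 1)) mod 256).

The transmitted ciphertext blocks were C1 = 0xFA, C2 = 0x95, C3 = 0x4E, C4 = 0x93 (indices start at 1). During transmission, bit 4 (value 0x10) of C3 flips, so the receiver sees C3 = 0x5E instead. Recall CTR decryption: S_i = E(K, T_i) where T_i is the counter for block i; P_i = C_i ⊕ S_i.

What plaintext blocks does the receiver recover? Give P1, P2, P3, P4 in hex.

Only C3 changed, to 0x5E. In CTR, a change in C_i flips the same bit in P_i only; the keystream is unaffected. Decrypting the received ciphertext:
P1: T = 0x74, S = E(K, T) = 0x95; 0xFA ⊕ 0x95 = 0x6F.
P2: T = 0x75, S = E(K, T) = 0x96; 0x95 ⊕ 0x96 = 0x03.
P3: T = 0x76, S = E(K, T) = 0x97; 0x5E ⊕ 0x97 = 0xC9.
P4: T = 0x77, S = E(K, T) = 0x98; 0x93 ⊕ 0x98 = 0x0B.
Blocks that differ from the original plaintext: P3.

P1 = 0x6F, P2 = 0x03, P3 = 0xC9, P4 = 0x0B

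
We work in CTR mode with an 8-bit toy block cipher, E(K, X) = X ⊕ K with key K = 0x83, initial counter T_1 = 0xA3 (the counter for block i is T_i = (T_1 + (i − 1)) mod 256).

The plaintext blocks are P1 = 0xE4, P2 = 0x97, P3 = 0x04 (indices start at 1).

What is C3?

CTR encryption: S_i = E(K, T_i) where T_i is the counter for block i; C_i = P_i ⊕ S_i.
C1: T = 0xA3, S = E(K, T) = 0x20; 0xE4 ⊕ 0x20 = 0xC4.
C2: T = 0xA4, S = E(K, T) = 0x27; 0x97 ⊕ 0x27 = 0xB0.
C3: T = 0xA5, S = E(K, T) = 0x26; 0x04 ⊕ 0x26 = 0x22.

C3 = 0x22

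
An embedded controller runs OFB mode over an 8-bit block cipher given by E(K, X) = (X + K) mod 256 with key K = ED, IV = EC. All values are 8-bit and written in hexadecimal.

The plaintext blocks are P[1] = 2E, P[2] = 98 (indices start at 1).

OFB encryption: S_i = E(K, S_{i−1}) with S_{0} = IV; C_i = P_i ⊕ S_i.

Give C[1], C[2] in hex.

C[1]: S = E(K, EC) = D9; 2E ⊕ D9 = F7.
C[2]: S = E(K, D9) = C6; 98 ⊕ C6 = 5E.

C[1] = F7, C[2] = 5E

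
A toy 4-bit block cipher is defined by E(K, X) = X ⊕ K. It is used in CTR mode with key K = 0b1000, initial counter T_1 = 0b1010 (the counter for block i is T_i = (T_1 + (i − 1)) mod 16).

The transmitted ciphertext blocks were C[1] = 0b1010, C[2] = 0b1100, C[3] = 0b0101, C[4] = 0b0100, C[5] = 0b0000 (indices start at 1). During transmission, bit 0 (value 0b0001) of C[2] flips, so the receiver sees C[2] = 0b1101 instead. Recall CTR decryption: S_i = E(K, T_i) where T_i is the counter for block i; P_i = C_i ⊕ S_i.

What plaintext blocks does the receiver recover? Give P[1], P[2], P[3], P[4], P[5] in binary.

P[1] = 0b1000, P[2] = 0b1110, P[3] = 0b0001, P[4] = 0b0001, P[5] = 0b0110

Only C[2] changed, to 0b1101. In CTR, a change in C_i flips the same bit in P_i only; the keystream is unaffected. Decrypting the received ciphertext:
P[1]: T = 0b1010, S = E(K, T) = 0b0010; 0b1010 ⊕ 0b0010 = 0b1000.
P[2]: T = 0b1011, S = E(K, T) = 0b0011; 0b1101 ⊕ 0b0011 = 0b1110.
P[3]: T = 0b1100, S = E(K, T) = 0b0100; 0b0101 ⊕ 0b0100 = 0b0001.
P[4]: T = 0b1101, S = E(K, T) = 0b0101; 0b0100 ⊕ 0b0101 = 0b0001.
P[5]: T = 0b1110, S = E(K, T) = 0b0110; 0b0000 ⊕ 0b0110 = 0b0110.
Blocks that differ from the original plaintext: P[2].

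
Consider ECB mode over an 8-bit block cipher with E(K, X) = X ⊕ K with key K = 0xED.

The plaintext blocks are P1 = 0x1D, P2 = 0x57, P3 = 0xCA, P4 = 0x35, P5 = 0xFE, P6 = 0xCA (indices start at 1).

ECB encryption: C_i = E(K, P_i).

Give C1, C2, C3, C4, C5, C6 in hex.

C1: E(K, 0x1D) = 0xF0.
C2: E(K, 0x57) = 0xBA.
C3: E(K, 0xCA) = 0x27.
C4: E(K, 0x35) = 0xD8.
C5: E(K, 0xFE) = 0x13.
C6: E(K, 0xCA) = 0x27.

C1 = 0xF0, C2 = 0xBA, C3 = 0x27, C4 = 0xD8, C5 = 0x13, C6 = 0x27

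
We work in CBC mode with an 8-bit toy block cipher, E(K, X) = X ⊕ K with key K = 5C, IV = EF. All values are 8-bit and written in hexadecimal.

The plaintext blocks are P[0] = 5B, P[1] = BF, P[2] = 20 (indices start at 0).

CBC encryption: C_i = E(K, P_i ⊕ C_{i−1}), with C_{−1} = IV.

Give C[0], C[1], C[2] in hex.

C[0]: P[0] ⊕ EF = B4; E(K, B4) = E8.
C[1]: P[1] ⊕ E8 = 57; E(K, 57) = 0B.
C[2]: P[2] ⊕ 0B = 2B; E(K, 2B) = 77.

C[0] = E8, C[1] = 0B, C[2] = 77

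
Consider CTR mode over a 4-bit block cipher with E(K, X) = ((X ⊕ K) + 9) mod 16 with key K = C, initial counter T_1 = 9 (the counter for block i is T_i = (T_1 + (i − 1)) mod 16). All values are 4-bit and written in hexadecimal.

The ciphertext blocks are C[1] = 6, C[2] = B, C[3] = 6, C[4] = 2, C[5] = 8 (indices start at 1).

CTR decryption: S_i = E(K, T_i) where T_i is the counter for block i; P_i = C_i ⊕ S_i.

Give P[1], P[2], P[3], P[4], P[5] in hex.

P[1] = 8, P[2] = 4, P[3] = 6, P[4] = B, P[5] = 2

P[1]: T = 9, S = E(K, T) = E; 6 ⊕ E = 8.
P[2]: T = A, S = E(K, T) = F; B ⊕ F = 4.
P[3]: T = B, S = E(K, T) = 0; 6 ⊕ 0 = 6.
P[4]: T = C, S = E(K, T) = 9; 2 ⊕ 9 = B.
P[5]: T = D, S = E(K, T) = A; 8 ⊕ A = 2.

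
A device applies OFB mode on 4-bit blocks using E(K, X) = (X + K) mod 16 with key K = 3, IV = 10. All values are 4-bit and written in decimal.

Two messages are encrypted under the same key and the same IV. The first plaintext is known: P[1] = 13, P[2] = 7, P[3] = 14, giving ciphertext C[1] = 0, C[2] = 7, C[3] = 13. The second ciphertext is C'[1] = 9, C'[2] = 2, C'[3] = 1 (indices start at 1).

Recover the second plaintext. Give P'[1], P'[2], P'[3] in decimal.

P'[1] = 4, P'[2] = 2, P'[3] = 2

In OFB with a reused IV, both messages share the same keystream S_i, so C_i ⊕ C'_i = P_i ⊕ P'_i and thus P'_i = P_i ⊕ C_i ⊕ C'_i.
P'[1]: 13 ⊕ 0 ⊕ 9 = 4.
P'[2]: 7 ⊕ 7 ⊕ 2 = 2.
P'[3]: 14 ⊕ 13 ⊕ 1 = 2.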